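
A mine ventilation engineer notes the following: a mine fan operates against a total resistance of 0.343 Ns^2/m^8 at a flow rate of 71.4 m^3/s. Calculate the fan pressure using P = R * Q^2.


1748.6003 Pa

Compute Q^2:
Q^2 = 71.4^2 = 5097.96
Compute pressure:
P = R * Q^2 = 0.343 * 5097.96
= 1748.6003 Pa


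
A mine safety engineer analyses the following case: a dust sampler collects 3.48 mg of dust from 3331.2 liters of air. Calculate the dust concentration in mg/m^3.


1.0447 mg/m^3

Convert liters to m^3: 1 m^3 = 1000 L
Concentration = mass / volume * 1000
= 3.48 / 3331.2 * 1000
= 0.001044668588 * 1000
= 1.0447 mg/m^3


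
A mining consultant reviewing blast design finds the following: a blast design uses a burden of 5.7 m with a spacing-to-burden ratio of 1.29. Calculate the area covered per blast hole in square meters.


First, find the spacing:
Spacing = burden * ratio = 5.7 * 1.29
= 7.353 m
Then, calculate the area:
Area = burden * spacing = 5.7 * 7.353
= 41.9121 m^2

41.9121 m^2


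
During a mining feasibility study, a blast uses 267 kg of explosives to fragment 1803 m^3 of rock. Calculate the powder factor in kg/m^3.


0.1481 kg/m^3

Powder factor = explosive mass / rock volume
= 267 / 1803
= 0.1481 kg/m^3


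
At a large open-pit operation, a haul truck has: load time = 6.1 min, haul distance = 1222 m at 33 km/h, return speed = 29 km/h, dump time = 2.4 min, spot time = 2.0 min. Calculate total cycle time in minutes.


15.2501 min

Convert haul speed to m/min: 33 * 1000/60 = 550 m/min
Haul time = 1222 / 550 = 2.221818182 min
Convert return speed to m/min: 29 * 1000/60 = 483.3333333 m/min
Return time = 1222 / 483.3333333 = 2.528275862 min
Total cycle time:
= 6.1 + 2.221818182 + 2.4 + 2.528275862 + 2.0
= 15.2501 min


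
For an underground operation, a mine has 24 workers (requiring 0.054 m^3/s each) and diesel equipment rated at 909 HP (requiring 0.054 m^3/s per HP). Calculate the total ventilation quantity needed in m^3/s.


Airflow for workers:
Q_people = 24 * 0.054 = 1.296 m^3/s
Airflow for diesel equipment:
Q_diesel = 909 * 0.054 = 49.086 m^3/s
Total ventilation:
Q_total = 1.296 + 49.086
= 50.382 m^3/s

50.382 m^3/s


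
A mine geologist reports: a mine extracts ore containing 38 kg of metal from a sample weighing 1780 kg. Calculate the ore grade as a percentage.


2.1348%

Ore grade = (metal mass / ore mass) * 100
= (38 / 1780) * 100
= 0.02134831461 * 100
= 2.1348%


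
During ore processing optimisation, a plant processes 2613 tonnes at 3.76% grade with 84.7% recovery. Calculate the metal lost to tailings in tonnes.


15.0321 tonnes

Total metal in feed:
= 2613 * 3.76 / 100 = 98.2488 tonnes
Metal recovered:
= 98.2488 * 84.7 / 100 = 83.2167336 tonnes
Metal lost to tailings:
= 98.2488 - 83.2167336
= 15.0321 tonnes


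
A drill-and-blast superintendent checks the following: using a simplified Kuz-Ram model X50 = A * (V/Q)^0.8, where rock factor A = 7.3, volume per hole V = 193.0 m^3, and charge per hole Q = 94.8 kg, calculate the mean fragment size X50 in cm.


12.8921 cm

Compute V/Q:
V/Q = 193.0 / 94.8 = 2.035864979
Raise to the power 0.8:
(V/Q)^0.8 = 2.035864979^0.8 = 1.766034475
Multiply by A:
X50 = 7.3 * 1.766034475
= 12.8921 cm


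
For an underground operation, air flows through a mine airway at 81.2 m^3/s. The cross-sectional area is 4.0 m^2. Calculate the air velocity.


20.3 m/s

Velocity = flow rate / cross-sectional area
= 81.2 / 4.0
= 20.3 m/s


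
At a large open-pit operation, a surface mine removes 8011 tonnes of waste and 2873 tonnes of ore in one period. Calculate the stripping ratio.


2.7884

Stripping ratio = waste tonnage / ore tonnage
= 8011 / 2873
= 2.7884


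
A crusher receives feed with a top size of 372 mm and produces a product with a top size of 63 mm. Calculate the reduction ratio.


5.9048

Reduction ratio = feed size / product size
= 372 / 63
= 5.9048


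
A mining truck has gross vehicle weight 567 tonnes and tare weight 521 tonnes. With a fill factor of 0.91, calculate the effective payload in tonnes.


Maximum payload = gross - tare
= 567 - 521 = 46 tonnes
Effective payload = max payload * fill factor
= 46 * 0.91
= 41.86 tonnes

41.86 tonnes


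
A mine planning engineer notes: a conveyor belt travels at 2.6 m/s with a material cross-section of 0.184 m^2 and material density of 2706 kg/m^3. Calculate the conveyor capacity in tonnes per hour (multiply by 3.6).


4660.3814 t/h

Volumetric flow = speed * area
= 2.6 * 0.184 = 0.4784 m^3/s
Mass flow = volumetric * density
= 0.4784 * 2706 = 1294.5504 kg/s
Convert to t/h: multiply by 3.6
Capacity = 1294.5504 * 3.6
= 4660.3814 t/h


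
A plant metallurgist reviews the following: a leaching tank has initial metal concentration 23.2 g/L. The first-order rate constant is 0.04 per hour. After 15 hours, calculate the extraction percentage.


Compute the exponent:
-k * t = -0.04 * 15 = -0.6
Remaining concentration:
C = 23.2 * exp(-0.6)
= 23.2 * 0.5488116361
= 12.73242996 g/L
Extracted = 23.2 - 12.73242996 = 10.46757004 g/L
Extraction % = 10.46757004 / 23.2 * 100
= 45.1188%

45.1188%


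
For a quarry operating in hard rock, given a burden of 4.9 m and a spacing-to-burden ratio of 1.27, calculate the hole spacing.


Spacing = burden * ratio
= 4.9 * 1.27
= 6.223 m

6.223 m


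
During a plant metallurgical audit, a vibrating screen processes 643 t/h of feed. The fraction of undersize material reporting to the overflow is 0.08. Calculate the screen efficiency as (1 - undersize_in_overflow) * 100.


Screen efficiency = (1 - fraction of undersize in overflow) * 100
= (1 - 0.08) * 100
= 0.92 * 100
= 92.0%

92.0%


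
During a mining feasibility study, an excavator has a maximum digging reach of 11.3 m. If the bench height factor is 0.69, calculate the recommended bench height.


7.797 m

Bench height = reach * factor
= 11.3 * 0.69
= 7.797 m


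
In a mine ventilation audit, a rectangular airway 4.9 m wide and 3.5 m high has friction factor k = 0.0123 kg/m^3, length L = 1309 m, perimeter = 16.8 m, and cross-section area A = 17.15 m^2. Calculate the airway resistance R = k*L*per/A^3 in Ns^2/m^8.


Compute the numerator:
k * L * per = 0.0123 * 1309 * 16.8
= 270.49176
Compute the denominator:
A^3 = 17.15^3 = 5044.200875
Resistance:
R = 270.49176 / 5044.200875
= 0.0536 Ns^2/m^8

0.0536 Ns^2/m^8


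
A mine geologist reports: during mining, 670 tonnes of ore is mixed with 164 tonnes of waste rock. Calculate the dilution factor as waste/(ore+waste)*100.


Total material = ore + waste
= 670 + 164 = 834 tonnes
Dilution = waste / total * 100
= 164 / 834 * 100
= 0.1966426859 * 100
= 19.6643%

19.6643%


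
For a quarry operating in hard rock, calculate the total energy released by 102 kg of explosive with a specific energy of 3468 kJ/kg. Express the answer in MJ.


353.736 MJ

Energy = mass * specific_energy / 1000
= 102 * 3468 / 1000
= 353736 / 1000
= 353.736 MJ


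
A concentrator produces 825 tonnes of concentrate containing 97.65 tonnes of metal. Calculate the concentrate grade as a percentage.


11.8364%

Grade = (metal in concentrate / concentrate mass) * 100
= (97.65 / 825) * 100
= 0.1183636364 * 100
= 11.8364%


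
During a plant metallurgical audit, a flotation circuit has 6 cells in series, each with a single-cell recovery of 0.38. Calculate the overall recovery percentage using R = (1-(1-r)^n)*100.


94.32%

Complement of single-cell recovery:
1 - r = 1 - 0.38 = 0.62
Raise to power n:
(1 - r)^6 = 0.62^6 = 0.05680023558
Overall recovery:
R = (1 - 0.05680023558) * 100
= 94.32%


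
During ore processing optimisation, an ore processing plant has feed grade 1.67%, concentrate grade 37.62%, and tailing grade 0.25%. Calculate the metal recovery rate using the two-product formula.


85.5988%

Using the two-product formula:
R = 100 * c * (f - t) / (f * (c - t))
Numerator = 100 * 37.62 * (1.67 - 0.25)
= 100 * 37.62 * 1.42
= 5342.04
Denominator = 1.67 * (37.62 - 0.25)
= 1.67 * 37.37
= 62.4079
R = 5342.04 / 62.4079
= 85.5988%


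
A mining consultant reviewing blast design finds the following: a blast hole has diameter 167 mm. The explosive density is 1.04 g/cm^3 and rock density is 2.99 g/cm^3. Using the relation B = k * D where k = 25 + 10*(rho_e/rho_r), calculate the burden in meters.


First, compute k:
rho_e / rho_r = 1.04 / 2.99 = 0.347826087
k = 25 + 10 * 0.347826087 = 28.47826087
Then, compute burden:
B = k * D / 1000 = 28.47826087 * 167 / 1000
= 4755.869565 / 1000
= 4.7559 m

4.7559 m


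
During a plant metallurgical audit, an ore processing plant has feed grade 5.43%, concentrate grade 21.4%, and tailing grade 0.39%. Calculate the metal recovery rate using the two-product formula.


94.5406%

Using the two-product formula:
R = 100 * c * (f - t) / (f * (c - t))
Numerator = 100 * 21.4 * (5.43 - 0.39)
= 100 * 21.4 * 5.04
= 10785.6
Denominator = 5.43 * (21.4 - 0.39)
= 5.43 * 21.01
= 114.0843
R = 10785.6 / 114.0843
= 94.5406%


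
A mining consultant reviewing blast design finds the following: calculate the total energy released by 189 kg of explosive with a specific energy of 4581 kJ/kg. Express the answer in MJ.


Energy = mass * specific_energy / 1000
= 189 * 4581 / 1000
= 865809 / 1000
= 865.809 MJ

865.809 MJ


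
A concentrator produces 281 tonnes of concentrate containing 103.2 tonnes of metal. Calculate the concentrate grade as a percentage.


36.726%

Grade = (metal in concentrate / concentrate mass) * 100
= (103.2 / 281) * 100
= 0.3672597865 * 100
= 36.726%


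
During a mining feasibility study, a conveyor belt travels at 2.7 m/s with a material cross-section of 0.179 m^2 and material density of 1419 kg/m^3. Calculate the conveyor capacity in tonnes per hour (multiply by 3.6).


Volumetric flow = speed * area
= 2.7 * 0.179 = 0.4833 m^3/s
Mass flow = volumetric * density
= 0.4833 * 1419 = 685.8027 kg/s
Convert to t/h: multiply by 3.6
Capacity = 685.8027 * 3.6
= 2468.8897 t/h

2468.8897 t/h


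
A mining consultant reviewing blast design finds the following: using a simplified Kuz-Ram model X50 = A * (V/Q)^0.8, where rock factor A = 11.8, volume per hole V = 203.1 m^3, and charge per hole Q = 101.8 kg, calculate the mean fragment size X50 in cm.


Compute V/Q:
V/Q = 203.1 / 101.8 = 1.995088409
Raise to the power 0.8:
(V/Q)^0.8 = 1.995088409^0.8 = 1.737679655
Multiply by A:
X50 = 11.8 * 1.737679655
= 20.5046 cm

20.5046 cm


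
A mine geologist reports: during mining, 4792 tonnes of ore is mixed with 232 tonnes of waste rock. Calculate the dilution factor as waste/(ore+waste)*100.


4.6178%

Total material = ore + waste
= 4792 + 232 = 5024 tonnes
Dilution = waste / total * 100
= 232 / 5024 * 100
= 0.04617834395 * 100
= 4.6178%


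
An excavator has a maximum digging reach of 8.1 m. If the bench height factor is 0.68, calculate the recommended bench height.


Bench height = reach * factor
= 8.1 * 0.68
= 5.508 m

5.508 m


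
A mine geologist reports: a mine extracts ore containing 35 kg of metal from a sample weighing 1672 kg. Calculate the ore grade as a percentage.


2.0933%

Ore grade = (metal mass / ore mass) * 100
= (35 / 1672) * 100
= 0.02093301435 * 100
= 2.0933%


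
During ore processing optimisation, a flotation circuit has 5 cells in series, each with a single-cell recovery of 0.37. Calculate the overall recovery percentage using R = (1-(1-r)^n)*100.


90.0756%

Complement of single-cell recovery:
1 - r = 1 - 0.37 = 0.63
Raise to power n:
(1 - r)^5 = 0.63^5 = 0.0992436543
Overall recovery:
R = (1 - 0.0992436543) * 100
= 90.0756%


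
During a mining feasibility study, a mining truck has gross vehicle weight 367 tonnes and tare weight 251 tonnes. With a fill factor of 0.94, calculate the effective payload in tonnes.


Maximum payload = gross - tare
= 367 - 251 = 116 tonnes
Effective payload = max payload * fill factor
= 116 * 0.94
= 109.04 tonnes

109.04 tonnes


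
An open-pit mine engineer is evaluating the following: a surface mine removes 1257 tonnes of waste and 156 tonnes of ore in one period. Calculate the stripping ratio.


8.0577

Stripping ratio = waste tonnage / ore tonnage
= 1257 / 156
= 8.0577


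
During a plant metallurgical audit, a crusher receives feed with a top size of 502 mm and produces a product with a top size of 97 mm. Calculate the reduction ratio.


Reduction ratio = feed size / product size
= 502 / 97
= 5.1753

5.1753


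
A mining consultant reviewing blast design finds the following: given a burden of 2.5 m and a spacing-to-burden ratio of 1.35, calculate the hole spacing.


3.375 m

Spacing = burden * ratio
= 2.5 * 1.35
= 3.375 m


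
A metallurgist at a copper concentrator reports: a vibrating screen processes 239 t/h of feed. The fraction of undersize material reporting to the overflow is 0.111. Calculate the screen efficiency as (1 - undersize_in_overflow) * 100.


Screen efficiency = (1 - fraction of undersize in overflow) * 100
= (1 - 0.111) * 100
= 0.889 * 100
= 88.9%

88.9%


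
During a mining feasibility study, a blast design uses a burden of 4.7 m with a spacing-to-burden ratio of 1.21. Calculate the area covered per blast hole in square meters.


First, find the spacing:
Spacing = burden * ratio = 4.7 * 1.21
= 5.687 m
Then, calculate the area:
Area = burden * spacing = 4.7 * 5.687
= 26.7289 m^2

26.7289 m^2


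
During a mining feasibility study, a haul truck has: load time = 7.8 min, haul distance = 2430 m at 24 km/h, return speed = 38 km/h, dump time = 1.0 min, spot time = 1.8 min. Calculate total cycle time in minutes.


20.5118 min

Convert haul speed to m/min: 24 * 1000/60 = 400 m/min
Haul time = 2430 / 400 = 6.075 min
Convert return speed to m/min: 38 * 1000/60 = 633.3333333 m/min
Return time = 2430 / 633.3333333 = 3.836842105 min
Total cycle time:
= 7.8 + 6.075 + 1.0 + 3.836842105 + 1.8
= 20.5118 min


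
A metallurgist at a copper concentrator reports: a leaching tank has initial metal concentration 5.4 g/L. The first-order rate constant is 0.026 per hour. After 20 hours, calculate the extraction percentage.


40.5479%

Compute the exponent:
-k * t = -0.026 * 20 = -0.52
Remaining concentration:
C = 5.4 * exp(-0.52)
= 5.4 * 0.594520548
= 3.210410959 g/L
Extracted = 5.4 - 3.210410959 = 2.189589041 g/L
Extraction % = 2.189589041 / 5.4 * 100
= 40.5479%


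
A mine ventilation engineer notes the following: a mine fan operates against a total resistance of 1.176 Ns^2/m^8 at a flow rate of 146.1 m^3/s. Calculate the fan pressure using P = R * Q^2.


Compute Q^2:
Q^2 = 146.1^2 = 21345.21
Compute pressure:
P = R * Q^2 = 1.176 * 21345.21
= 25101.967 Pa

25101.967 Pa


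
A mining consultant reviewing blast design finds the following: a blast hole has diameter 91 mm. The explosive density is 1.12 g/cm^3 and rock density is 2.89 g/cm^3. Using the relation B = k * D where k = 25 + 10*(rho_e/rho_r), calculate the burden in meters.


2.6277 m

First, compute k:
rho_e / rho_r = 1.12 / 2.89 = 0.3875432526
k = 25 + 10 * 0.3875432526 = 28.87543253
Then, compute burden:
B = k * D / 1000 = 28.87543253 * 91 / 1000
= 2627.66436 / 1000
= 2.6277 m


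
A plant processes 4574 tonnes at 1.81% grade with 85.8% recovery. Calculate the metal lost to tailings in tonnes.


Total metal in feed:
= 4574 * 1.81 / 100 = 82.7894 tonnes
Metal recovered:
= 82.7894 * 85.8 / 100 = 71.0333052 tonnes
Metal lost to tailings:
= 82.7894 - 71.0333052
= 11.7561 tonnes

11.7561 tonnes


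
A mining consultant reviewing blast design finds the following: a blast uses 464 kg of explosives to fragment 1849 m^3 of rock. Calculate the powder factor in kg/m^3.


Powder factor = explosive mass / rock volume
= 464 / 1849
= 0.2509 kg/m^3

0.2509 kg/m^3


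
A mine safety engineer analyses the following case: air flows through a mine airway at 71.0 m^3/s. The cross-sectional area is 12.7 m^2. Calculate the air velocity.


Velocity = flow rate / cross-sectional area
= 71.0 / 12.7
= 5.5906 m/s

5.5906 m/s


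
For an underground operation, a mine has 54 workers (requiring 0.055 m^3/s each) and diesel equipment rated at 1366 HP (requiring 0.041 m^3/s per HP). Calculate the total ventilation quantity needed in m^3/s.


58.976 m^3/s

Airflow for workers:
Q_people = 54 * 0.055 = 2.97 m^3/s
Airflow for diesel equipment:
Q_diesel = 1366 * 0.041 = 56.006 m^3/s
Total ventilation:
Q_total = 2.97 + 56.006
= 58.976 m^3/s


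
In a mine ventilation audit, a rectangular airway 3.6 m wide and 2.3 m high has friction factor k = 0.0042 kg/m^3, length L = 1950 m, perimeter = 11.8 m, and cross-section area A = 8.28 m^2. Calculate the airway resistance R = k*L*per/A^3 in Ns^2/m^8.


Compute the numerator:
k * L * per = 0.0042 * 1950 * 11.8
= 96.642
Compute the denominator:
A^3 = 8.28^3 = 567.663552
Resistance:
R = 96.642 / 567.663552
= 0.1702 Ns^2/m^8

0.1702 Ns^2/m^8


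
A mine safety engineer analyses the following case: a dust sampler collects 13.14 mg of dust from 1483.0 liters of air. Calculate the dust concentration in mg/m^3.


Convert liters to m^3: 1 m^3 = 1000 L
Concentration = mass / volume * 1000
= 13.14 / 1483.0 * 1000
= 0.008860418071 * 1000
= 8.8604 mg/m^3

8.8604 mg/m^3


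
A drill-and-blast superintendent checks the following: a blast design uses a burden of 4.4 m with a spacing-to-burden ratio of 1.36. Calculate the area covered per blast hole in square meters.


First, find the spacing:
Spacing = burden * ratio = 4.4 * 1.36
= 5.984 m
Then, calculate the area:
Area = burden * spacing = 4.4 * 5.984
= 26.3296 m^2

26.3296 m^2


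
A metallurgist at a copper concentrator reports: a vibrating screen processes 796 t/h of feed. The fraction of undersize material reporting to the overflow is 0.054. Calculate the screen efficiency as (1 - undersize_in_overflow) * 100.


Screen efficiency = (1 - fraction of undersize in overflow) * 100
= (1 - 0.054) * 100
= 0.946 * 100
= 94.6%

94.6%


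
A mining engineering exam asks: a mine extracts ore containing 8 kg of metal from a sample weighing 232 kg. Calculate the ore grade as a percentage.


3.4483%

Ore grade = (metal mass / ore mass) * 100
= (8 / 232) * 100
= 0.03448275862 * 100
= 3.4483%


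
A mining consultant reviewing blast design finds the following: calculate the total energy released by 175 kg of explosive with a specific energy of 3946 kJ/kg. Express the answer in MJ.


690.55 MJ

Energy = mass * specific_energy / 1000
= 175 * 3946 / 1000
= 690550 / 1000
= 690.55 MJ


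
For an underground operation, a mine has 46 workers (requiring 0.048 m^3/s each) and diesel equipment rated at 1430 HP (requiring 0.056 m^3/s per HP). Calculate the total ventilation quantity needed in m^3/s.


82.288 m^3/s

Airflow for workers:
Q_people = 46 * 0.048 = 2.208 m^3/s
Airflow for diesel equipment:
Q_diesel = 1430 * 0.056 = 80.08 m^3/s
Total ventilation:
Q_total = 2.208 + 80.08
= 82.288 m^3/s


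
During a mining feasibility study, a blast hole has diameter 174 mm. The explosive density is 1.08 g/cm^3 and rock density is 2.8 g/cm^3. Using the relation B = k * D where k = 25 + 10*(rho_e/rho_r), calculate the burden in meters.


5.0211 m

First, compute k:
rho_e / rho_r = 1.08 / 2.8 = 0.3857142857
k = 25 + 10 * 0.3857142857 = 28.85714286
Then, compute burden:
B = k * D / 1000 = 28.85714286 * 174 / 1000
= 5021.142857 / 1000
= 5.0211 m


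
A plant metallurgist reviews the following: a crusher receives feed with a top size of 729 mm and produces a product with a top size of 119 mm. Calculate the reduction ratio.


Reduction ratio = feed size / product size
= 729 / 119
= 6.1261

6.1261


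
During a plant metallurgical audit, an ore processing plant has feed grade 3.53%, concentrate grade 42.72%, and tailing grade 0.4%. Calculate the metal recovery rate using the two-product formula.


Using the two-product formula:
R = 100 * c * (f - t) / (f * (c - t))
Numerator = 100 * 42.72 * (3.53 - 0.4)
= 100 * 42.72 * 3.13
= 13371.36
Denominator = 3.53 * (42.72 - 0.4)
= 3.53 * 42.32
= 149.3896
R = 13371.36 / 149.3896
= 89.5066%

89.5066%


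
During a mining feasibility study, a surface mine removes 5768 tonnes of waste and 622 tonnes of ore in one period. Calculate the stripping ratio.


9.2733

Stripping ratio = waste tonnage / ore tonnage
= 5768 / 622
= 9.2733


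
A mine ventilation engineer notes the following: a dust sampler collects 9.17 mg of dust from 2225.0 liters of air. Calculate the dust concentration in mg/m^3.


Convert liters to m^3: 1 m^3 = 1000 L
Concentration = mass / volume * 1000
= 9.17 / 2225.0 * 1000
= 0.004121348315 * 1000
= 4.1213 mg/m^3

4.1213 mg/m^3


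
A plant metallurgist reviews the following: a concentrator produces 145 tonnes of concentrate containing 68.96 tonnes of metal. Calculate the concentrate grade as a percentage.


47.5586%

Grade = (metal in concentrate / concentrate mass) * 100
= (68.96 / 145) * 100
= 0.4755862069 * 100
= 47.5586%


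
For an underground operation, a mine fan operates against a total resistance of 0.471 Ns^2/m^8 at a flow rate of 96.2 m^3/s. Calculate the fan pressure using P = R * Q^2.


Compute Q^2:
Q^2 = 96.2^2 = 9254.44
Compute pressure:
P = R * Q^2 = 0.471 * 9254.44
= 4358.8412 Pa

4358.8412 Pa


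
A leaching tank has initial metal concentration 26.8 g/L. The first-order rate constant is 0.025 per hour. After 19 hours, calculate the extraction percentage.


Compute the exponent:
-k * t = -0.025 * 19 = -0.475
Remaining concentration:
C = 26.8 * exp(-0.475)
= 26.8 * 0.6218850565
= 16.66651951 g/L
Extracted = 26.8 - 16.66651951 = 10.13348049 g/L
Extraction % = 10.13348049 / 26.8 * 100
= 37.8115%

37.8115%


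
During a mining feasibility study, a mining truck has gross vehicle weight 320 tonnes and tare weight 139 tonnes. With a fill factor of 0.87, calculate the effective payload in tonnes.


157.47 tonnes

Maximum payload = gross - tare
= 320 - 139 = 181 tonnes
Effective payload = max payload * fill factor
= 181 * 0.87
= 157.47 tonnes


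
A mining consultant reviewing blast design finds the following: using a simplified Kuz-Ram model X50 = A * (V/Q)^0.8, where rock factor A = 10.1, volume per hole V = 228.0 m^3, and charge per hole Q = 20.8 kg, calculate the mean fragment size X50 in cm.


Compute V/Q:
V/Q = 228.0 / 20.8 = 10.96153846
Raise to the power 0.8:
(V/Q)^0.8 = 10.96153846^0.8 = 6.790428953
Multiply by A:
X50 = 10.1 * 6.790428953
= 68.5833 cm

68.5833 cm


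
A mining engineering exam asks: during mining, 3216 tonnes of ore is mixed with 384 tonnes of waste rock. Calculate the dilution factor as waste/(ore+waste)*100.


Total material = ore + waste
= 3216 + 384 = 3600 tonnes
Dilution = waste / total * 100
= 384 / 3600 * 100
= 0.1066666667 * 100
= 10.6667%

10.6667%


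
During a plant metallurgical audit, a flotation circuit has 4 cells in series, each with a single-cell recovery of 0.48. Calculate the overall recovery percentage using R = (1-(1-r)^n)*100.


Complement of single-cell recovery:
1 - r = 1 - 0.48 = 0.52
Raise to power n:
(1 - r)^4 = 0.52^4 = 0.07311616
Overall recovery:
R = (1 - 0.07311616) * 100
= 92.6884%

92.6884%


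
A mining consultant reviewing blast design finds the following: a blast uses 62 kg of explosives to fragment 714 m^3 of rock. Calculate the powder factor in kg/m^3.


0.0868 kg/m^3

Powder factor = explosive mass / rock volume
= 62 / 714
= 0.0868 kg/m^3


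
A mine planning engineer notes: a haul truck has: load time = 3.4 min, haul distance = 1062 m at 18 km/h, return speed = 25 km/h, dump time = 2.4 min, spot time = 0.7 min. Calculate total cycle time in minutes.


Convert haul speed to m/min: 18 * 1000/60 = 300 m/min
Haul time = 1062 / 300 = 3.54 min
Convert return speed to m/min: 25 * 1000/60 = 416.6666667 m/min
Return time = 1062 / 416.6666667 = 2.5488 min
Total cycle time:
= 3.4 + 3.54 + 2.4 + 2.5488 + 0.7
= 12.5888 min

12.5888 min


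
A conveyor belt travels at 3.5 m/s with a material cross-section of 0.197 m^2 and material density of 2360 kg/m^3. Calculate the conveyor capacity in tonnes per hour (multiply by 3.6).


Volumetric flow = speed * area
= 3.5 * 0.197 = 0.6895 m^3/s
Mass flow = volumetric * density
= 0.6895 * 2360 = 1627.22 kg/s
Convert to t/h: multiply by 3.6
Capacity = 1627.22 * 3.6
= 5857.992 t/h

5857.992 t/h


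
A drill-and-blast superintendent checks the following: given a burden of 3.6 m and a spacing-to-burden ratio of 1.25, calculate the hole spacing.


4.5 m

Spacing = burden * ratio
= 3.6 * 1.25
= 4.5 m


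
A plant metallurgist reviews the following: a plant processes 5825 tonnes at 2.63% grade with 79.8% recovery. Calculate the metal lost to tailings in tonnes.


30.9459 tonnes

Total metal in feed:
= 5825 * 2.63 / 100 = 153.1975 tonnes
Metal recovered:
= 153.1975 * 79.8 / 100 = 122.251605 tonnes
Metal lost to tailings:
= 153.1975 - 122.251605
= 30.9459 tonnes


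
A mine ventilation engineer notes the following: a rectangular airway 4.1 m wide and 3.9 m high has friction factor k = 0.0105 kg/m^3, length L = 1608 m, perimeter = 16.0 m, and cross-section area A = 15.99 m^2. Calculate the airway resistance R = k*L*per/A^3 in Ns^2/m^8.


Compute the numerator:
k * L * per = 0.0105 * 1608 * 16.0
= 270.144
Compute the denominator:
A^3 = 15.99^3 = 4088.324799
Resistance:
R = 270.144 / 4088.324799
= 0.0661 Ns^2/m^8

0.0661 Ns^2/m^8


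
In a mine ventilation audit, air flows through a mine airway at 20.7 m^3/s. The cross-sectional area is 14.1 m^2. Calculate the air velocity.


Velocity = flow rate / cross-sectional area
= 20.7 / 14.1
= 1.4681 m/s

1.4681 m/s


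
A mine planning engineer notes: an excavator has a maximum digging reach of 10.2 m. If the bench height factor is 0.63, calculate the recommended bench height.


6.426 m

Bench height = reach * factor
= 10.2 * 0.63
= 6.426 m


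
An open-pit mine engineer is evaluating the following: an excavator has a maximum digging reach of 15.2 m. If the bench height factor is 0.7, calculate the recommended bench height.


10.64 m

Bench height = reach * factor
= 15.2 * 0.7
= 10.64 m


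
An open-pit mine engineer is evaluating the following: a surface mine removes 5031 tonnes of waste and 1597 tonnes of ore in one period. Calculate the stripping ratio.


Stripping ratio = waste tonnage / ore tonnage
= 5031 / 1597
= 3.1503

3.1503


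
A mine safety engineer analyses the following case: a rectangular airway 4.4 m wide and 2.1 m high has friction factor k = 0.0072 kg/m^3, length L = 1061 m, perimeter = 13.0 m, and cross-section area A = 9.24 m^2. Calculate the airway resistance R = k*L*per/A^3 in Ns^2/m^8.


Compute the numerator:
k * L * per = 0.0072 * 1061 * 13.0
= 99.3096
Compute the denominator:
A^3 = 9.24^3 = 788.889024
Resistance:
R = 99.3096 / 788.889024
= 0.1259 Ns^2/m^8

0.1259 Ns^2/m^8


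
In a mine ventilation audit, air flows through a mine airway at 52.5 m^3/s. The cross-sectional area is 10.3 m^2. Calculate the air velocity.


5.0971 m/s

Velocity = flow rate / cross-sectional area
= 52.5 / 10.3
= 5.0971 m/s


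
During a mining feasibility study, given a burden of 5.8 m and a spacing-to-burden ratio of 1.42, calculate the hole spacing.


8.236 m

Spacing = burden * ratio
= 5.8 * 1.42
= 8.236 m


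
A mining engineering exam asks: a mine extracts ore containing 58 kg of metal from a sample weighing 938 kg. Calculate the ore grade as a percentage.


6.1834%

Ore grade = (metal mass / ore mass) * 100
= (58 / 938) * 100
= 0.0618336887 * 100
= 6.1834%


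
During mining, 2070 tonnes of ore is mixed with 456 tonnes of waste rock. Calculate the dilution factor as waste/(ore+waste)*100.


18.0523%

Total material = ore + waste
= 2070 + 456 = 2526 tonnes
Dilution = waste / total * 100
= 456 / 2526 * 100
= 0.1805225653 * 100
= 18.0523%


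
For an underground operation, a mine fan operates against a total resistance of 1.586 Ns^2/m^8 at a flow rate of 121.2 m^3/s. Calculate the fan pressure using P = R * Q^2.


Compute Q^2:
Q^2 = 121.2^2 = 14689.44
Compute pressure:
P = R * Q^2 = 1.586 * 14689.44
= 23297.4518 Pa

23297.4518 Pa


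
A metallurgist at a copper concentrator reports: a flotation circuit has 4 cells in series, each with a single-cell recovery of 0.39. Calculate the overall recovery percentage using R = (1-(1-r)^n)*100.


Complement of single-cell recovery:
1 - r = 1 - 0.39 = 0.61
Raise to power n:
(1 - r)^4 = 0.61^4 = 0.13845841
Overall recovery:
R = (1 - 0.13845841) * 100
= 86.1542%

86.1542%


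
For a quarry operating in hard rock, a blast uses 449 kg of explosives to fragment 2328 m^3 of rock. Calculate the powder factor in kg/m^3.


Powder factor = explosive mass / rock volume
= 449 / 2328
= 0.1929 kg/m^3

0.1929 kg/m^3


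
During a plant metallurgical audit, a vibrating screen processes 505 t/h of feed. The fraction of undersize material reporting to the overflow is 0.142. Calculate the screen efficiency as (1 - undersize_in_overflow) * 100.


85.8%

Screen efficiency = (1 - fraction of undersize in overflow) * 100
= (1 - 0.142) * 100
= 0.858 * 100
= 85.8%


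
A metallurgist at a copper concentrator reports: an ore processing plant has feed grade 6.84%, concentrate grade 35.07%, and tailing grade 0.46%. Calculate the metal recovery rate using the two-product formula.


Using the two-product formula:
R = 100 * c * (f - t) / (f * (c - t))
Numerator = 100 * 35.07 * (6.84 - 0.46)
= 100 * 35.07 * 6.38
= 22374.66
Denominator = 6.84 * (35.07 - 0.46)
= 6.84 * 34.61
= 236.7324
R = 22374.66 / 236.7324
= 94.5146%

94.5146%


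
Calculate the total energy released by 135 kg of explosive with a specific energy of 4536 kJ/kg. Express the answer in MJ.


612.36 MJ

Energy = mass * specific_energy / 1000
= 135 * 4536 / 1000
= 612360 / 1000
= 612.36 MJ


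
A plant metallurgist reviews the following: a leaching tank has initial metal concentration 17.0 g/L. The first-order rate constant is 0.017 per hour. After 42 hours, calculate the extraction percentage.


Compute the exponent:
-k * t = -0.017 * 42 = -0.714
Remaining concentration:
C = 17.0 * exp(-0.714)
= 17.0 * 0.4896815486
= 8.324586326 g/L
Extracted = 17.0 - 8.324586326 = 8.675413674 g/L
Extraction % = 8.675413674 / 17.0 * 100
= 51.0318%

51.0318%


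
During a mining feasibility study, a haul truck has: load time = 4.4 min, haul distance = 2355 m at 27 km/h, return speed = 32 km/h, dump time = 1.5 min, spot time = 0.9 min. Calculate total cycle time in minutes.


16.449 min

Convert haul speed to m/min: 27 * 1000/60 = 450 m/min
Haul time = 2355 / 450 = 5.233333333 min
Convert return speed to m/min: 32 * 1000/60 = 533.3333333 m/min
Return time = 2355 / 533.3333333 = 4.415625 min
Total cycle time:
= 4.4 + 5.233333333 + 1.5 + 4.415625 + 0.9
= 16.449 min


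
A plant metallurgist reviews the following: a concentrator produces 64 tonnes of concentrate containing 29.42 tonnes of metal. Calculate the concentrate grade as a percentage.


Grade = (metal in concentrate / concentrate mass) * 100
= (29.42 / 64) * 100
= 0.4596875 * 100
= 45.9688%

45.9688%


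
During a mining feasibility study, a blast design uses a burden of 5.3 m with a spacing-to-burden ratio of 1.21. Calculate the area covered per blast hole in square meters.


First, find the spacing:
Spacing = burden * ratio = 5.3 * 1.21
= 6.413 m
Then, calculate the area:
Area = burden * spacing = 5.3 * 6.413
= 33.9889 m^2

33.9889 m^2


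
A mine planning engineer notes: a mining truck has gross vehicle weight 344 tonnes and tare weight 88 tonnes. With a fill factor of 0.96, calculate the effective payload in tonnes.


245.76 tonnes

Maximum payload = gross - tare
= 344 - 88 = 256 tonnes
Effective payload = max payload * fill factor
= 256 * 0.96
= 245.76 tonnes


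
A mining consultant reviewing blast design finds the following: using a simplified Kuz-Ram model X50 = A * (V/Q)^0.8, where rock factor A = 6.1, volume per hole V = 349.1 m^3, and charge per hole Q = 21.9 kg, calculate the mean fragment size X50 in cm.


55.89 cm

Compute V/Q:
V/Q = 349.1 / 21.9 = 15.94063927
Raise to the power 0.8:
(V/Q)^0.8 = 15.94063927^0.8 = 9.162301676
Multiply by A:
X50 = 6.1 * 9.162301676
= 55.89 cm


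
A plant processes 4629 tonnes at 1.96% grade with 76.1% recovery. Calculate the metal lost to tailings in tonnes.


Total metal in feed:
= 4629 * 1.96 / 100 = 90.7284 tonnes
Metal recovered:
= 90.7284 * 76.1 / 100 = 69.0443124 tonnes
Metal lost to tailings:
= 90.7284 - 69.0443124
= 21.6841 tonnes

21.6841 tonnes


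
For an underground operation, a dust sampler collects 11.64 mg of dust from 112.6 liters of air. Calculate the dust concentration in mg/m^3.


Convert liters to m^3: 1 m^3 = 1000 L
Concentration = mass / volume * 1000
= 11.64 / 112.6 * 1000
= 0.103374778 * 1000
= 103.3748 mg/m^3

103.3748 mg/m^3


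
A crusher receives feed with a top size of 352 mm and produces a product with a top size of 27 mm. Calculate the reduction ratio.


13.037

Reduction ratio = feed size / product size
= 352 / 27
= 13.037


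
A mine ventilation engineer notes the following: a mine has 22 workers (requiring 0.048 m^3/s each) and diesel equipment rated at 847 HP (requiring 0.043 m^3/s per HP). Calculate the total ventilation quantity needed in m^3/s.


Airflow for workers:
Q_people = 22 * 0.048 = 1.056 m^3/s
Airflow for diesel equipment:
Q_diesel = 847 * 0.043 = 36.421 m^3/s
Total ventilation:
Q_total = 1.056 + 36.421
= 37.477 m^3/s

37.477 m^3/s


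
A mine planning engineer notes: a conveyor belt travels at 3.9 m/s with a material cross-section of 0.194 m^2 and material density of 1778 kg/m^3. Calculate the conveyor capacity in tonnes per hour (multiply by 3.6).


4842.8453 t/h

Volumetric flow = speed * area
= 3.9 * 0.194 = 0.7566 m^3/s
Mass flow = volumetric * density
= 0.7566 * 1778 = 1345.2348 kg/s
Convert to t/h: multiply by 3.6
Capacity = 1345.2348 * 3.6
= 4842.8453 t/h


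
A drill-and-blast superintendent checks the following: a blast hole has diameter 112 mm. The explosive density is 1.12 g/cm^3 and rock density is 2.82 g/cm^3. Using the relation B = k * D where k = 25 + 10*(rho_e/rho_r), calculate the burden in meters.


First, compute k:
rho_e / rho_r = 1.12 / 2.82 = 0.3971631206
k = 25 + 10 * 0.3971631206 = 28.97163121
Then, compute burden:
B = k * D / 1000 = 28.97163121 * 112 / 1000
= 3244.822695 / 1000
= 3.2448 m

3.2448 m


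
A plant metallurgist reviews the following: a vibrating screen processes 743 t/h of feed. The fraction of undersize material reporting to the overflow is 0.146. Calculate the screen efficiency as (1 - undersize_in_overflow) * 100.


Screen efficiency = (1 - fraction of undersize in overflow) * 100
= (1 - 0.146) * 100
= 0.854 * 100
= 85.4%

85.4%


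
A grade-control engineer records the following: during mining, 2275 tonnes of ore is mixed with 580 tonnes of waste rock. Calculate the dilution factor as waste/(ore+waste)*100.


Total material = ore + waste
= 2275 + 580 = 2855 tonnes
Dilution = waste / total * 100
= 580 / 2855 * 100
= 0.2031523643 * 100
= 20.3152%

20.3152%


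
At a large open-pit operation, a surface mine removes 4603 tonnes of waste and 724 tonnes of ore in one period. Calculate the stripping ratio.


Stripping ratio = waste tonnage / ore tonnage
= 4603 / 724
= 6.3577

6.3577


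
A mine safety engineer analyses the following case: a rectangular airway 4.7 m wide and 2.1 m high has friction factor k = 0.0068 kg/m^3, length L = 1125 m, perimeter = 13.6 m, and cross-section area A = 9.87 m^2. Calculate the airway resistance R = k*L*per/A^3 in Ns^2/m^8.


0.1082 Ns^2/m^8

Compute the numerator:
k * L * per = 0.0068 * 1125 * 13.6
= 104.04
Compute the denominator:
A^3 = 9.87^3 = 961.504803
Resistance:
R = 104.04 / 961.504803
= 0.1082 Ns^2/m^8


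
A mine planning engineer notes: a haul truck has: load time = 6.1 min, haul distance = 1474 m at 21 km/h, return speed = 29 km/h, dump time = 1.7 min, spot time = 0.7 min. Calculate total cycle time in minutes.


15.7611 min

Convert haul speed to m/min: 21 * 1000/60 = 350 m/min
Haul time = 1474 / 350 = 4.211428571 min
Convert return speed to m/min: 29 * 1000/60 = 483.3333333 m/min
Return time = 1474 / 483.3333333 = 3.049655172 min
Total cycle time:
= 6.1 + 4.211428571 + 1.7 + 3.049655172 + 0.7
= 15.7611 min


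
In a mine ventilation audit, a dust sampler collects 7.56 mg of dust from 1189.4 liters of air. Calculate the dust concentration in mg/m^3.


6.3561 mg/m^3

Convert liters to m^3: 1 m^3 = 1000 L
Concentration = mass / volume * 1000
= 7.56 / 1189.4 * 1000
= 0.006356145956 * 1000
= 6.3561 mg/m^3


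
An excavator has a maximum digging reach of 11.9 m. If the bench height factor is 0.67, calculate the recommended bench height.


Bench height = reach * factor
= 11.9 * 0.67
= 7.973 m

7.973 m


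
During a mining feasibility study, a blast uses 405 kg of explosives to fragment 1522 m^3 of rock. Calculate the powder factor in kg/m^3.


0.2661 kg/m^3

Powder factor = explosive mass / rock volume
= 405 / 1522
= 0.2661 kg/m^3


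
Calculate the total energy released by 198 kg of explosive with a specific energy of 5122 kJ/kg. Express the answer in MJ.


1014.156 MJ

Energy = mass * specific_energy / 1000
= 198 * 5122 / 1000
= 1014156 / 1000
= 1014.156 MJ


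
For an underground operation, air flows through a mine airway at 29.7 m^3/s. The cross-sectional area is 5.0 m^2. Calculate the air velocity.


Velocity = flow rate / cross-sectional area
= 29.7 / 5.0
= 5.94 m/s

5.94 m/s


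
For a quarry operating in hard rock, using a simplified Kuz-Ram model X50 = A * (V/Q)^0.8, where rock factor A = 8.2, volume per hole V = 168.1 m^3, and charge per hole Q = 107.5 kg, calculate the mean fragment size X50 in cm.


11.7258 cm

Compute V/Q:
V/Q = 168.1 / 107.5 = 1.56372093
Raise to the power 0.8:
(V/Q)^0.8 = 1.56372093^0.8 = 1.429971558
Multiply by A:
X50 = 8.2 * 1.429971558
= 11.7258 cm


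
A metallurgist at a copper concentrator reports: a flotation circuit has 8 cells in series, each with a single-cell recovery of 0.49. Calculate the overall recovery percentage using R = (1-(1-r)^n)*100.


Complement of single-cell recovery:
1 - r = 1 - 0.49 = 0.51
Raise to power n:
(1 - r)^8 = 0.51^8 = 0.004576794457
Overall recovery:
R = (1 - 0.004576794457) * 100
= 99.5423%

99.5423%


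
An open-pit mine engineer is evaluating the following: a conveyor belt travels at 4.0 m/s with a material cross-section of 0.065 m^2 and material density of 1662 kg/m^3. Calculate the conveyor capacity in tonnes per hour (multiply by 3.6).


1555.632 t/h

Volumetric flow = speed * area
= 4.0 * 0.065 = 0.26 m^3/s
Mass flow = volumetric * density
= 0.26 * 1662 = 432.12 kg/s
Convert to t/h: multiply by 3.6
Capacity = 432.12 * 3.6
= 1555.632 t/h


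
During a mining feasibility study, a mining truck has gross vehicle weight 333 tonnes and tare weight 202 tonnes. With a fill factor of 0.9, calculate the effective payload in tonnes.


117.9 tonnes

Maximum payload = gross - tare
= 333 - 202 = 131 tonnes
Effective payload = max payload * fill factor
= 131 * 0.9
= 117.9 tonnes


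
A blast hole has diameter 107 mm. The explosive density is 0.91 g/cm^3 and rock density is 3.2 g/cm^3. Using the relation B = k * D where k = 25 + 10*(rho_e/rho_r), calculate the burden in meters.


2.9793 m

First, compute k:
rho_e / rho_r = 0.91 / 3.2 = 0.284375
k = 25 + 10 * 0.284375 = 27.84375
Then, compute burden:
B = k * D / 1000 = 27.84375 * 107 / 1000
= 2979.28125 / 1000
= 2.9793 m


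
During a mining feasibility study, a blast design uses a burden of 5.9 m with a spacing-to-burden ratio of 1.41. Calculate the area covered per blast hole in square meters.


First, find the spacing:
Spacing = burden * ratio = 5.9 * 1.41
= 8.319 m
Then, calculate the area:
Area = burden * spacing = 5.9 * 8.319
= 49.0821 m^2

49.0821 m^2


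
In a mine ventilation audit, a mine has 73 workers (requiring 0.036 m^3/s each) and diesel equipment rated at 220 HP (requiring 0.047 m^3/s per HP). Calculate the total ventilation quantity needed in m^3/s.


Airflow for workers:
Q_people = 73 * 0.036 = 2.628 m^3/s
Airflow for diesel equipment:
Q_diesel = 220 * 0.047 = 10.34 m^3/s
Total ventilation:
Q_total = 2.628 + 10.34
= 12.968 m^3/s

12.968 m^3/s
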